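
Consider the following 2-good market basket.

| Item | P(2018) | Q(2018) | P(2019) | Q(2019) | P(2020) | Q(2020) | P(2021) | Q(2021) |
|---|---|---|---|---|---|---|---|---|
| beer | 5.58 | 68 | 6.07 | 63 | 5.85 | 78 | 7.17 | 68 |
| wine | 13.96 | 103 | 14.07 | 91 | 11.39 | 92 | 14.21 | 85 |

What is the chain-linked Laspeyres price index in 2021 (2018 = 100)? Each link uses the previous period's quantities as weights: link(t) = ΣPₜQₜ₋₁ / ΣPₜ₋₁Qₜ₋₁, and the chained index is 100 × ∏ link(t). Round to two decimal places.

107.43

Link 2018→2019:
ΣP(2019)Q(2018) = 6.07×68 + 14.07×103 = 412.76 + 1449.21 = 1861.97
ΣP(2018)Q(2018) = 5.58×68 + 13.96×103 = 379.44 + 1437.88 = 1817.32
link = 1861.97/1817.32 = 1.024569
Link 2019→2020:
ΣP(2020)Q(2019) = 5.85×63 + 11.39×91 = 368.55 + 1036.49 = 1405.04
ΣP(2019)Q(2019) = 6.07×63 + 14.07×91 = 382.41 + 1280.37 = 1662.78
link = 1405.04/1662.78 = 0.844995
Link 2020→2021:
ΣP(2021)Q(2020) = 7.17×78 + 14.21×92 = 559.26 + 1307.32 = 1866.58
ΣP(2020)Q(2020) = 5.85×78 + 11.39×92 = 456.3 + 1047.88 = 1504.18
link = 1866.58/1504.18 = 1.240929
Chained index = 100 × 1.024569 × 0.844995 × 1.240929 = 107.4341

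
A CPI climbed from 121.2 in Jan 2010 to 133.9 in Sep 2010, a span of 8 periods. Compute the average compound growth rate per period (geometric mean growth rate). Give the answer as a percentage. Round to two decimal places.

Growth factor = (133.9/121.2)^(1/8) = (1.104785)^(1/8) = 1.012534
Growth rate = 1.012534 − 1 = 0.012534 = 1.2534%

1.25%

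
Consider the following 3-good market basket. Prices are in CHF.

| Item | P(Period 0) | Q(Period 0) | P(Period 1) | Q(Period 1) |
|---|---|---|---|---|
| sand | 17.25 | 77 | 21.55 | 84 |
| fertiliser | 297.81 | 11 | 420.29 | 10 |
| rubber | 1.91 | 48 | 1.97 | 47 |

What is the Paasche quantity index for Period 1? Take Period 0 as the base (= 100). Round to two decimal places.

Paasche quantity index uses current-period prices as weights.
ΣP(Period 1)·Q(Period 1) = 21.55×84 + 420.29×10 + 1.97×47 = 1810.2 + 4202.9 + 92.59 = 6105.69
ΣP(Period 1)·Q(Period 0) = 21.55×77 + 420.29×11 + 1.97×48 = 1659.35 + 4623.19 + 94.56 = 6377.1
Index = 6105.69 / 6377.1 × 100 = 95.7440

95.74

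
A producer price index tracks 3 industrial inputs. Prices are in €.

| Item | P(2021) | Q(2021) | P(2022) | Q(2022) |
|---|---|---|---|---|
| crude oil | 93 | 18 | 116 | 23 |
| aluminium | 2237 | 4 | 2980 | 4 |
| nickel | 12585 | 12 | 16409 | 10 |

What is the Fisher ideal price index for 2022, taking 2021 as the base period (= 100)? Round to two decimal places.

130.48

Laspeyres component (base-period weights):
ΣP(2022)Q(2021) = 116×18 + 2980×4 + 16409×12 = 2088 + 11920 + 196908 = 210916
ΣP(2021)Q(2021) = 93×18 + 2237×4 + 12585×12 = 1674 + 8948 + 151020 = 161642
L = 210916 / 161642 × 100 = 130.4834
Paasche component (current-period weights):
ΣP(2022)Q(2022) = 116×23 + 2980×4 + 16409×10 = 2668 + 11920 + 164090 = 178678
ΣP(2021)Q(2022) = 93×23 + 2237×4 + 12585×10 = 2139 + 8948 + 125850 = 136937
P = 178678 / 136937 × 100 = 130.4819
Fisher = √(L × P) = √(130.4834 × 130.4819) = 130.4827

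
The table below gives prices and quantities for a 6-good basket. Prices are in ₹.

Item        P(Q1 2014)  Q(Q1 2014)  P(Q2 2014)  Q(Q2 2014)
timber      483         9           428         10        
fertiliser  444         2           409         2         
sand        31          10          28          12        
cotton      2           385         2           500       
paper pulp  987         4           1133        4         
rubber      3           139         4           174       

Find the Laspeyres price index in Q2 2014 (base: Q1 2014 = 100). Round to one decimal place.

101.2

Laspeyres price index uses base-period quantities as weights.
ΣP(Q2 2014)·Q(Q1 2014) = 428×9 + 409×2 + 28×10 + 2×385 + 1133×4 + 4×139 = 3852 + 818 + 280 + 770 + 4532 + 556 = 10808
ΣP(Q1 2014)·Q(Q1 2014) = 483×9 + 444×2 + 31×10 + 2×385 + 987×4 + 3×139 = 4347 + 888 + 310 + 770 + 3948 + 417 = 10680
Index = 10808 / 10680 × 100 = 101.1985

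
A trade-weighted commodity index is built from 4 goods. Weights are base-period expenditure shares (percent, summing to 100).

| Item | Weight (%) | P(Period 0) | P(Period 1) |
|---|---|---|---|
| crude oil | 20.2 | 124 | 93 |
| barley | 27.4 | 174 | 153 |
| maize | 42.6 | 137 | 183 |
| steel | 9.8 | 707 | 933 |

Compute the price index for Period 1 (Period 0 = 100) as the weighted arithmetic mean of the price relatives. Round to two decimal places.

crude oil: 20.2 × (93/124) = 20.2 × 0.750000 = 15.1500
barley: 27.4 × (153/174) = 27.4 × 0.879310 = 24.0931
maize: 42.6 × (183/137) = 42.6 × 1.335766 = 56.9036
steel: 9.8 × (933/707) = 9.8 × 1.319661 = 12.9327
Index = Σ wᵢ·(p₁ᵢ/p₀ᵢ) = 15.1500 + 24.0931 + 56.9036 + 12.9327 = 109.0794

109.08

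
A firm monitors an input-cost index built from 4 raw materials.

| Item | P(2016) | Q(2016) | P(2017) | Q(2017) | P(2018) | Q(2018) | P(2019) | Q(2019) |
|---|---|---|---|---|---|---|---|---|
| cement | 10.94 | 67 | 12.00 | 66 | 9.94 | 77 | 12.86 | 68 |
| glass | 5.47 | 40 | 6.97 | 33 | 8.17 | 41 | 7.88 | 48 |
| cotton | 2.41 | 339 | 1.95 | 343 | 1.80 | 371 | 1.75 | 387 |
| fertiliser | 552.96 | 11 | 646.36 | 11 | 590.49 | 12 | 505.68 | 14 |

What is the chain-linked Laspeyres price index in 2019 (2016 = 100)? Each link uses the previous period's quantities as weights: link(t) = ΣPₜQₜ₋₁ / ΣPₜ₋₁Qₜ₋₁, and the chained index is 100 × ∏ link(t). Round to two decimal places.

Link 2016→2017:
ΣP(2017)Q(2016) = 12.00×67 + 6.97×40 + 1.95×339 + 646.36×11 = 804 + 278.8 + 661.05 + 7109.96 = 8853.81
ΣP(2016)Q(2016) = 10.94×67 + 5.47×40 + 2.41×339 + 552.96×11 = 732.98 + 218.8 + 816.99 + 6082.56 = 7851.33
link = 8853.81/7851.33 = 1.127683
Link 2017→2018:
ΣP(2018)Q(2017) = 9.94×66 + 8.17×33 + 1.80×343 + 590.49×11 = 656.04 + 269.61 + 617.4 + 6495.39 = 8038.44
ΣP(2017)Q(2017) = 12.00×66 + 6.97×33 + 1.95×343 + 646.36×11 = 792 + 230.01 + 668.85 + 7109.96 = 8800.82
link = 8038.44/8800.82 = 0.913374
Link 2018→2019:
ΣP(2019)Q(2018) = 12.86×77 + 7.88×41 + 1.75×371 + 505.68×12 = 990.22 + 323.08 + 649.25 + 6068.16 = 8030.71
ΣP(2018)Q(2018) = 9.94×77 + 8.17×41 + 1.80×371 + 590.49×12 = 765.38 + 334.97 + 667.8 + 7085.88 = 8854.03
link = 8030.71/8854.03 = 0.907012
Chained index = 100 × 1.127683 × 0.913374 × 0.907012 = 93.4219

93.42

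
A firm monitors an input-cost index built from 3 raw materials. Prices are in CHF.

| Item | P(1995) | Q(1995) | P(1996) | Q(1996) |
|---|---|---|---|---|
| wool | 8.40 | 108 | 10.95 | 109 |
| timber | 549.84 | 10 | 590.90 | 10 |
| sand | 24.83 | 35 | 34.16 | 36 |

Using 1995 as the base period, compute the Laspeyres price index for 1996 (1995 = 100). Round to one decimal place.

113.9

Laspeyres price index uses base-period quantities as weights.
ΣP(1996)·Q(1995) = 10.95×108 + 590.90×10 + 34.16×35 = 1182.6 + 5909 + 1195.6 = 8287.2
ΣP(1995)·Q(1995) = 8.40×108 + 549.84×10 + 24.83×35 = 907.2 + 5498.4 + 869.05 = 7274.65
Index = 8287.2 / 7274.65 × 100 = 113.9189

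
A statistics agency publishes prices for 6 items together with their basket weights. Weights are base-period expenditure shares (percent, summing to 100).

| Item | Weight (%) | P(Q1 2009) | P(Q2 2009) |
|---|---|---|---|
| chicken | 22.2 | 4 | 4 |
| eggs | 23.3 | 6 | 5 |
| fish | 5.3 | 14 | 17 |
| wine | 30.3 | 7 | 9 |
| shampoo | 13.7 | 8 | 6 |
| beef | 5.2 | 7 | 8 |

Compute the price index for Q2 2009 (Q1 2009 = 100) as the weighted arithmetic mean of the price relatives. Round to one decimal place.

103.2

chicken: 22.2 × (4/4) = 22.2 × 1.000000 = 22.2000
eggs: 23.3 × (5/6) = 23.3 × 0.833333 = 19.4167
fish: 5.3 × (17/14) = 5.3 × 1.214286 = 6.4357
wine: 30.3 × (9/7) = 30.3 × 1.285714 = 38.9571
shampoo: 13.7 × (6/8) = 13.7 × 0.750000 = 10.2750
beef: 5.2 × (8/7) = 5.2 × 1.142857 = 5.9429
Index = Σ wᵢ·(p₁ᵢ/p₀ᵢ) = 22.2000 + 19.4167 + 6.4357 + 38.9571 + 10.2750 + 5.9429 = 103.2274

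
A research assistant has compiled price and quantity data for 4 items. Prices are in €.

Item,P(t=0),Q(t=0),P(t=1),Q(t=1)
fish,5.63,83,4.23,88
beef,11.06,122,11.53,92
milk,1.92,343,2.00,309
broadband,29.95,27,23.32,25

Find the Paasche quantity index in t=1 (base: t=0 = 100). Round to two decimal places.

85.70

Paasche quantity index uses current-period prices as weights.
ΣP(t=1)·Q(t=1) = 4.23×88 + 11.53×92 + 2.00×309 + 23.32×25 = 372.24 + 1060.76 + 618 + 583 = 2634
ΣP(t=1)·Q(t=0) = 4.23×83 + 11.53×122 + 2.00×343 + 23.32×27 = 351.09 + 1406.66 + 686 + 629.64 = 3073.39
Index = 2634 / 3073.39 × 100 = 85.7034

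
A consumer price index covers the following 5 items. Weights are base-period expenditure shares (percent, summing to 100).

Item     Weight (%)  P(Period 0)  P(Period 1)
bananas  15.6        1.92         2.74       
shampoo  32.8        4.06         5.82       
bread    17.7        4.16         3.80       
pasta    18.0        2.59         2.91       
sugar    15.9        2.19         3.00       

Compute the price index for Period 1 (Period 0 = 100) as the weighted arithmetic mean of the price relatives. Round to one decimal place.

bananas: 15.6 × (2.74/1.92) = 15.6 × 1.427083 = 22.2625
shampoo: 32.8 × (5.82/4.06) = 32.8 × 1.433498 = 47.0187
bread: 17.7 × (3.80/4.16) = 17.7 × 0.913462 = 16.1683
pasta: 18.0 × (2.91/2.59) = 18.0 × 1.123552 = 20.2239
sugar: 15.9 × (3.00/2.19) = 15.9 × 1.369863 = 21.7808
Index = Σ wᵢ·(p₁ᵢ/p₀ᵢ) = 22.2625 + 47.0187 + 16.1683 + 20.2239 + 21.7808 = 127.4542

127.5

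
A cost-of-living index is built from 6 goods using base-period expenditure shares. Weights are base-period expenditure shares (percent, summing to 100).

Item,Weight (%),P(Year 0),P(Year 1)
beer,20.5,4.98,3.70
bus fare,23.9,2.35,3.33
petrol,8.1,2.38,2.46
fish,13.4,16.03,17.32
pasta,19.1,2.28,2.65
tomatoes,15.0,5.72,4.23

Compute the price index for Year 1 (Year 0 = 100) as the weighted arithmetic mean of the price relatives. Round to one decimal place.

105.2

beer: 20.5 × (3.70/4.98) = 20.5 × 0.742972 = 15.2309
bus fare: 23.9 × (3.33/2.35) = 23.9 × 1.417021 = 33.8668
petrol: 8.1 × (2.46/2.38) = 8.1 × 1.033613 = 8.3723
fish: 13.4 × (17.32/16.03) = 13.4 × 1.080474 = 14.4784
pasta: 19.1 × (2.65/2.28) = 19.1 × 1.162281 = 22.1996
tomatoes: 15.0 × (4.23/5.72) = 15.0 × 0.739510 = 11.0927
Index = Σ wᵢ·(p₁ᵢ/p₀ᵢ) = 15.2309 + 33.8668 + 8.3723 + 14.4784 + 22.1996 + 11.0927 = 105.2406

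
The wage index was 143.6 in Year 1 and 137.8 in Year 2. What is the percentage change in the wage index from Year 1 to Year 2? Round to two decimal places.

-4.04%

Change = (137.8 − 143.6) / 143.6 × 100
       = -5.8 / 143.6 × 100 = -4.0390%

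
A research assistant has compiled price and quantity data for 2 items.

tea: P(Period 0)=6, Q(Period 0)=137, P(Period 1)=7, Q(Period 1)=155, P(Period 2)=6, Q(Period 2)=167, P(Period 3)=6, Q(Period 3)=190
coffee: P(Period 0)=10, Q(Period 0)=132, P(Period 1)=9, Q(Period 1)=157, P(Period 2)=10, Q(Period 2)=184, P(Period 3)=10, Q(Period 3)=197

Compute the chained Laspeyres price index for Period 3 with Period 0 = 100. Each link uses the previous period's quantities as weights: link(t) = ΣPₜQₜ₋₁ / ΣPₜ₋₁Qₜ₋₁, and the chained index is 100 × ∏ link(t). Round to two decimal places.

100.31

Link Period 0→Period 1:
ΣP(Period 1)Q(Period 0) = 7×137 + 9×132 = 959 + 1188 = 2147
ΣP(Period 0)Q(Period 0) = 6×137 + 10×132 = 822 + 1320 = 2142
link = 2147/2142 = 1.002334
Link Period 1→Period 2:
ΣP(Period 2)Q(Period 1) = 6×155 + 10×157 = 930 + 1570 = 2500
ΣP(Period 1)Q(Period 1) = 7×155 + 9×157 = 1085 + 1413 = 2498
link = 2500/2498 = 1.000801
Link Period 2→Period 3:
ΣP(Period 3)Q(Period 2) = 6×167 + 10×184 = 1002 + 1840 = 2842
ΣP(Period 2)Q(Period 2) = 6×167 + 10×184 = 1002 + 1840 = 2842
link = 2842/2842 = 1.000000
Chained index = 100 × 1.002334 × 1.000801 × 1.000000 = 100.3137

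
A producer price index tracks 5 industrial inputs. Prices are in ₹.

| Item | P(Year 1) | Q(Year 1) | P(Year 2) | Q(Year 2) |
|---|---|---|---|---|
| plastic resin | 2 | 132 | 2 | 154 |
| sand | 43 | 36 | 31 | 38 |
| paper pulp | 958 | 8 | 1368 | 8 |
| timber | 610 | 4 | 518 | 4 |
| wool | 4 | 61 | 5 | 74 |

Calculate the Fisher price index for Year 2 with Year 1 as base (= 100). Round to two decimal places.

120.70

Laspeyres component (base-period weights):
ΣP(Year 2)Q(Year 1) = 2×132 + 31×36 + 1368×8 + 518×4 + 5×61 = 264 + 1116 + 10944 + 2072 + 305 = 14701
ΣP(Year 1)Q(Year 1) = 2×132 + 43×36 + 958×8 + 610×4 + 4×61 = 264 + 1548 + 7664 + 2440 + 244 = 12160
L = 14701 / 12160 × 100 = 120.8964
Paasche component (current-period weights):
ΣP(Year 2)Q(Year 2) = 2×154 + 31×38 + 1368×8 + 518×4 + 5×74 = 308 + 1178 + 10944 + 2072 + 370 = 14872
ΣP(Year 1)Q(Year 2) = 2×154 + 43×38 + 958×8 + 610×4 + 4×74 = 308 + 1634 + 7664 + 2440 + 296 = 12342
P = 14872 / 12342 × 100 = 120.4991
Fisher = √(L × P) = √(120.8964 × 120.4991) = 120.6976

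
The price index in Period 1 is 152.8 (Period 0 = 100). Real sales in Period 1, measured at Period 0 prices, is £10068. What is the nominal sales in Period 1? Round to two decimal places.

Nominal = Real × (Index/100) = 10068 × (152.8/100)
        = 10068 × 1.528 = 15383.9040

15383.90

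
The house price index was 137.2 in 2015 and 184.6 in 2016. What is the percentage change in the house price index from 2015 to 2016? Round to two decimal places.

34.55%

Change = (184.6 − 137.2) / 137.2 × 100
       = 47.4 / 137.2 × 100 = 34.5481%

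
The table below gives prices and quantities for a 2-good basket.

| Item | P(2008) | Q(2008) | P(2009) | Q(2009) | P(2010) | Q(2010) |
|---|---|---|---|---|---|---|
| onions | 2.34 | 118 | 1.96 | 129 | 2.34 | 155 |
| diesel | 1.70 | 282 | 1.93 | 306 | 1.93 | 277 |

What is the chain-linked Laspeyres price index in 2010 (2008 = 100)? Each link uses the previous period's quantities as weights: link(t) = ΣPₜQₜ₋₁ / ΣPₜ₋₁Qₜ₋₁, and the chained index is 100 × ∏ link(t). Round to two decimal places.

108.62

Link 2008→2009:
ΣP(2009)Q(2008) = 1.96×118 + 1.93×282 = 231.28 + 544.26 = 775.54
ΣP(2008)Q(2008) = 2.34×118 + 1.70×282 = 276.12 + 479.4 = 755.52
link = 775.54/755.52 = 1.026498
Link 2009→2010:
ΣP(2010)Q(2009) = 2.34×129 + 1.93×306 = 301.86 + 590.58 = 892.44
ΣP(2009)Q(2009) = 1.96×129 + 1.93×306 = 252.84 + 590.58 = 843.42
link = 892.44/843.42 = 1.058121
Chained index = 100 × 1.026498 × 1.058121 = 108.6159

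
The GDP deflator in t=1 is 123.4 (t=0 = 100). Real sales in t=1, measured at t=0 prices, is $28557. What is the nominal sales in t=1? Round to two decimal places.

Nominal = Real × (Index/100) = 28557 × (123.4/100)
        = 28557 × 1.234 = 35239.3380

35239.34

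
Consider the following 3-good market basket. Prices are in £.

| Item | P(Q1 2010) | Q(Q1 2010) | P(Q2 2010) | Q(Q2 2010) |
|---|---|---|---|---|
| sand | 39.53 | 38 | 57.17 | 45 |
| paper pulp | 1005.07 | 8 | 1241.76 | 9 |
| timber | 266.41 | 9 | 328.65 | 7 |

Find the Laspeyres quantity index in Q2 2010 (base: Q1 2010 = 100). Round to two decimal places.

Laspeyres quantity index uses base-period prices as weights.
ΣP(Q1 2010)·Q(Q2 2010) = 39.53×45 + 1005.07×9 + 266.41×7 = 1778.85 + 9045.63 + 1864.87 = 12689.35
ΣP(Q1 2010)·Q(Q1 2010) = 39.53×38 + 1005.07×8 + 266.41×9 = 1502.14 + 8040.56 + 2397.69 = 11940.39
Index = 12689.35 / 11940.39 × 100 = 106.2725

106.27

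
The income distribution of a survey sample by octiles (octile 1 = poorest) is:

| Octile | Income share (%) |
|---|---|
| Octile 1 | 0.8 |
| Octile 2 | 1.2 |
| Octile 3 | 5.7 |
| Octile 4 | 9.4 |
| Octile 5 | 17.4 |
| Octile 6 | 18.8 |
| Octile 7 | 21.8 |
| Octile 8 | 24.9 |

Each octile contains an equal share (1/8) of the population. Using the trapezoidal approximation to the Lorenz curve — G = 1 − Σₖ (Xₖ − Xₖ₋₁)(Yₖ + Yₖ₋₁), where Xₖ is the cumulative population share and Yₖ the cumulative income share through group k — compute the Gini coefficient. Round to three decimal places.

Cumulative income shares Yₖ: 0.0080, 0.0200, 0.0770, 0.1710, 0.3450, 0.5330, 0.7510, 1.0000
Σ (Xₖ−Xₖ₋₁)(Yₖ+Yₖ₋₁) = (1/8)(0.0080+0.0000) + (1/8)(0.0200+0.0080) + (1/8)(0.0770+0.0200) + (1/8)(0.1710+0.0770) + (1/8)(0.3450+0.1710) + (1/8)(0.5330+0.3450) + (1/8)(0.7510+0.5330) + (1/8)(1.0000+0.7510)
  = 0.0010 + 0.0035 + 0.0121 + 0.0310 + 0.0645 + 0.1097 + 0.1605 + 0.2189 = 0.6012
G = 1 − 0.6012 = 0.3988

0.399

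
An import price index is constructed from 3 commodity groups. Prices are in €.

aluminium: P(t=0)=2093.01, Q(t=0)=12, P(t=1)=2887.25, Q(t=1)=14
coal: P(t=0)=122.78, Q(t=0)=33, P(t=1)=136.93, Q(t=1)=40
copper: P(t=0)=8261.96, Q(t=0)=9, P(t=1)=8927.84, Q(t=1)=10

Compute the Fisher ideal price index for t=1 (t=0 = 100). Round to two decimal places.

115.57

Laspeyres component (base-period weights):
ΣP(t=1)Q(t=0) = 2887.25×12 + 136.93×33 + 8927.84×9 = 34647 + 4518.69 + 80350.56 = 119516.25
ΣP(t=0)Q(t=0) = 2093.01×12 + 122.78×33 + 8261.96×9 = 25116.12 + 4051.74 + 74357.64 = 103525.5
L = 119516.25 / 103525.5 × 100 = 115.4462
Paasche component (current-period weights):
ΣP(t=1)Q(t=1) = 2887.25×14 + 136.93×40 + 8927.84×10 = 40421.5 + 5477.2 + 89278.4 = 135177.1
ΣP(t=0)Q(t=1) = 2093.01×14 + 122.78×40 + 8261.96×10 = 29302.14 + 4911.2 + 82619.6 = 116832.94
P = 135177.1 / 116832.94 × 100 = 115.7012
Fisher = √(L × P) = √(115.4462 × 115.7012) = 115.5736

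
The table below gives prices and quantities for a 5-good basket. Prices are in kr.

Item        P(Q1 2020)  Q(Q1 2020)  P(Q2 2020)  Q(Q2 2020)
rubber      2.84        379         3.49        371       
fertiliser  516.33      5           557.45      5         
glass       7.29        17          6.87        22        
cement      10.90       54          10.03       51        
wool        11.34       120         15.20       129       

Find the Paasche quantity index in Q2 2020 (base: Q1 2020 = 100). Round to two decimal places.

Paasche quantity index uses current-period prices as weights.
ΣP(Q2 2020)·Q(Q2 2020) = 3.49×371 + 557.45×5 + 6.87×22 + 10.03×51 + 15.20×129 = 1294.79 + 2787.25 + 151.14 + 511.53 + 1960.8 = 6705.51
ΣP(Q2 2020)·Q(Q1 2020) = 3.49×379 + 557.45×5 + 6.87×17 + 10.03×54 + 15.20×120 = 1322.71 + 2787.25 + 116.79 + 541.62 + 1824 = 6592.37
Index = 6705.51 / 6592.37 × 100 = 101.7162

101.72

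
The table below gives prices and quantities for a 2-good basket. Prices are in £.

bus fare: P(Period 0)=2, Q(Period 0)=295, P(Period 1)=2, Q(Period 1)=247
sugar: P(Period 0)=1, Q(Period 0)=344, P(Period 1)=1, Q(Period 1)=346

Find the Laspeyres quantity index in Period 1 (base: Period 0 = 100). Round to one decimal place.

89.9

Laspeyres quantity index uses base-period prices as weights.
ΣP(Period 0)·Q(Period 1) = 2×247 + 1×346 = 494 + 346 = 840
ΣP(Period 0)·Q(Period 0) = 2×295 + 1×344 = 590 + 344 = 934
Index = 840 / 934 × 100 = 89.9358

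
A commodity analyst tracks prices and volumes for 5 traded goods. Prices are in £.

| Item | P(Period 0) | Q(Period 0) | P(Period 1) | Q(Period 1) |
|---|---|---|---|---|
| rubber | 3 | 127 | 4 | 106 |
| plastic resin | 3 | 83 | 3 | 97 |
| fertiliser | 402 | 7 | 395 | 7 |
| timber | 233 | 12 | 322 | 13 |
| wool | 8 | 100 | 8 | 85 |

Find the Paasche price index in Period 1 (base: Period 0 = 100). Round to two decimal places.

117.02

Paasche price index uses current-period quantities as weights.
ΣP(Period 1)·Q(Period 1) = 4×106 + 3×97 + 395×7 + 322×13 + 8×85 = 424 + 291 + 2765 + 4186 + 680 = 8346
ΣP(Period 0)·Q(Period 1) = 3×106 + 3×97 + 402×7 + 233×13 + 8×85 = 318 + 291 + 2814 + 3029 + 680 = 7132
Index = 8346 / 7132 × 100 = 117.0219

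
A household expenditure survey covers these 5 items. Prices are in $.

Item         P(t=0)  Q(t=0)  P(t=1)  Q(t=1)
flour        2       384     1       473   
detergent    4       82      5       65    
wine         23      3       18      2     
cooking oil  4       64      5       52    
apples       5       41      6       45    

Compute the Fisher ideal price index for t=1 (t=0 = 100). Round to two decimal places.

Laspeyres component (base-period weights):
ΣP(t=1)Q(t=0) = 1×384 + 5×82 + 18×3 + 5×64 + 6×41 = 384 + 410 + 54 + 320 + 246 = 1414
ΣP(t=0)Q(t=0) = 2×384 + 4×82 + 23×3 + 4×64 + 5×41 = 768 + 328 + 69 + 256 + 205 = 1626
L = 1414 / 1626 × 100 = 86.9619
Paasche component (current-period weights):
ΣP(t=1)Q(t=1) = 1×473 + 5×65 + 18×2 + 5×52 + 6×45 = 473 + 325 + 36 + 260 + 270 = 1364
ΣP(t=0)Q(t=1) = 2×473 + 4×65 + 23×2 + 4×52 + 5×45 = 946 + 260 + 46 + 208 + 225 = 1685
P = 1364 / 1685 × 100 = 80.9496
Fisher = √(L × P) = √(86.9619 × 80.9496) = 83.9019

83.90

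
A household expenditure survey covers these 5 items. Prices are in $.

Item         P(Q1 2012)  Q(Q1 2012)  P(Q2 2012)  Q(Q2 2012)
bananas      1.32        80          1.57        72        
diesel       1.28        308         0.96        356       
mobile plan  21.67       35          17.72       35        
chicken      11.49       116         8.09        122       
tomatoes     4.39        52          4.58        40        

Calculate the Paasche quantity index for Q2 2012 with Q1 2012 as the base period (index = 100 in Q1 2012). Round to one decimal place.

Paasche quantity index uses current-period prices as weights.
ΣP(Q2 2012)·Q(Q2 2012) = 1.57×72 + 0.96×356 + 17.72×35 + 8.09×122 + 4.58×40 = 113.04 + 341.76 + 620.2 + 986.98 + 183.2 = 2245.18
ΣP(Q2 2012)·Q(Q1 2012) = 1.57×80 + 0.96×308 + 17.72×35 + 8.09×116 + 4.58×52 = 125.6 + 295.68 + 620.2 + 938.44 + 238.16 = 2218.08
Index = 2245.18 / 2218.08 × 100 = 101.2218

101.2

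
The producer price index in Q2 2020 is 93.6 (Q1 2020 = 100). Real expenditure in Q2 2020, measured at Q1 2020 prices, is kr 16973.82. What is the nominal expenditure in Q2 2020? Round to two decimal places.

Nominal = Real × (Index/100) = 16973.82 × (93.6/100)
        = 16973.82 × 0.936 = 15887.4955

15887.50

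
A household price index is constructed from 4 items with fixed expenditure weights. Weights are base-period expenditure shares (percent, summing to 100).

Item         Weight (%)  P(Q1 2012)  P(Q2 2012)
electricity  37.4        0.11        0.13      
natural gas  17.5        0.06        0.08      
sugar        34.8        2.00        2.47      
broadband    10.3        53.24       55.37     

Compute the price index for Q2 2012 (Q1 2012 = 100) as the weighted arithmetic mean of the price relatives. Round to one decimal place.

electricity: 37.4 × (0.13/0.11) = 37.4 × 1.181818 = 44.2000
natural gas: 17.5 × (0.08/0.06) = 17.5 × 1.333333 = 23.3333
sugar: 34.8 × (2.47/2.00) = 34.8 × 1.235000 = 42.9780
broadband: 10.3 × (55.37/53.24) = 10.3 × 1.040008 = 10.7121
Index = Σ wᵢ·(p₁ᵢ/p₀ᵢ) = 44.2000 + 23.3333 + 42.9780 + 10.7121 = 121.2234

121.2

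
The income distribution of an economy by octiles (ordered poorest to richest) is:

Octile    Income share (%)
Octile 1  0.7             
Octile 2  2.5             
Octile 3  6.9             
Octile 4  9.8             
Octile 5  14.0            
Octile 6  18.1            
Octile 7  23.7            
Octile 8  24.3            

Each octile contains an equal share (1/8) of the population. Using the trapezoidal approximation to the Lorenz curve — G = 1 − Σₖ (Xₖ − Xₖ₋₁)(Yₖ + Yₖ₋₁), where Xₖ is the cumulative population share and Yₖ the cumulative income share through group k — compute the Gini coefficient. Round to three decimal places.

0.386

Cumulative income shares Yₖ: 0.0070, 0.0320, 0.1010, 0.1990, 0.3390, 0.5200, 0.7570, 1.0000
Σ (Xₖ−Xₖ₋₁)(Yₖ+Yₖ₋₁) = (1/8)(0.0070+0.0000) + (1/8)(0.0320+0.0070) + (1/8)(0.1010+0.0320) + (1/8)(0.1990+0.1010) + (1/8)(0.3390+0.1990) + (1/8)(0.5200+0.3390) + (1/8)(0.7570+0.5200) + (1/8)(1.0000+0.7570)
  = 0.0009 + 0.0049 + 0.0166 + 0.0375 + 0.0673 + 0.1074 + 0.1596 + 0.2196 = 0.6138
G = 1 − 0.6138 = 0.3862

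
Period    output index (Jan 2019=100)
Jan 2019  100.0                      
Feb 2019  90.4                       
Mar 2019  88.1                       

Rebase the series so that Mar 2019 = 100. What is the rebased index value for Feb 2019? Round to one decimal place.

Rebased(Feb 2019) = 90.4 / 88.1 × 100 = 102.6107

102.6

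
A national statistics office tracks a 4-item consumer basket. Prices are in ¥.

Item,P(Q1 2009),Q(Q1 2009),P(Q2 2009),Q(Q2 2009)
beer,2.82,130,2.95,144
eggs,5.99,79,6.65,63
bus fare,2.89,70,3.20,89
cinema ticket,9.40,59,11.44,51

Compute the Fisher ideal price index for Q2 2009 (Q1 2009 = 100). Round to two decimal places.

112.92

Laspeyres component (base-period weights):
ΣP(Q2 2009)Q(Q1 2009) = 2.95×130 + 6.65×79 + 3.20×70 + 11.44×59 = 383.5 + 525.35 + 224 + 674.96 = 1807.81
ΣP(Q1 2009)Q(Q1 2009) = 2.82×130 + 5.99×79 + 2.89×70 + 9.40×59 = 366.6 + 473.21 + 202.3 + 554.6 = 1596.71
L = 1807.81 / 1596.71 × 100 = 113.2209
Paasche component (current-period weights):
ΣP(Q2 2009)Q(Q2 2009) = 2.95×144 + 6.65×63 + 3.20×89 + 11.44×51 = 424.8 + 418.95 + 284.8 + 583.44 = 1711.99
ΣP(Q1 2009)Q(Q2 2009) = 2.82×144 + 5.99×63 + 2.89×89 + 9.40×51 = 406.08 + 377.37 + 257.21 + 479.4 = 1520.06
P = 1711.99 / 1520.06 × 100 = 112.6265
Fisher = √(L × P) = √(113.2209 × 112.6265) = 112.9233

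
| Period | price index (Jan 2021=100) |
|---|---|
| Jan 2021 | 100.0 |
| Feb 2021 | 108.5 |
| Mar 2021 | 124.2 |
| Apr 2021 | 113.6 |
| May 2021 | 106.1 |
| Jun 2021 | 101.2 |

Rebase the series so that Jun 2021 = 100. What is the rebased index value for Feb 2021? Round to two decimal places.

Rebased(Feb 2021) = 108.5 / 101.2 × 100 = 107.2134

107.21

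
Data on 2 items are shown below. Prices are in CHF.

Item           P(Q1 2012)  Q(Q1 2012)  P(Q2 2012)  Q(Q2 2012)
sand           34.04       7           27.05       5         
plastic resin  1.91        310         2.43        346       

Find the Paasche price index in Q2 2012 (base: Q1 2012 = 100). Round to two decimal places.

117.44

Paasche price index uses current-period quantities as weights.
ΣP(Q2 2012)·Q(Q2 2012) = 27.05×5 + 2.43×346 = 135.25 + 840.78 = 976.03
ΣP(Q1 2012)·Q(Q2 2012) = 34.04×5 + 1.91×346 = 170.2 + 660.86 = 831.06
Index = 976.03 / 831.06 × 100 = 117.4440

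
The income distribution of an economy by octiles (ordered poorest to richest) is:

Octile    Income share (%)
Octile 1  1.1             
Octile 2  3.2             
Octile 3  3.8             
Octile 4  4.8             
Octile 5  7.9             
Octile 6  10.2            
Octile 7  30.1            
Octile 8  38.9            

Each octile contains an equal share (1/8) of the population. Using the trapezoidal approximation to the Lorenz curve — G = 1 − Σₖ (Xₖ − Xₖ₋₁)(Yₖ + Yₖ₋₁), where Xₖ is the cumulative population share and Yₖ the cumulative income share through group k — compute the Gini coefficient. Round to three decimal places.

Cumulative income shares Yₖ: 0.0110, 0.0430, 0.0810, 0.1290, 0.2080, 0.3100, 0.6110, 1.0000
Σ (Xₖ−Xₖ₋₁)(Yₖ+Yₖ₋₁) = (1/8)(0.0110+0.0000) + (1/8)(0.0430+0.0110) + (1/8)(0.0810+0.0430) + (1/8)(0.1290+0.0810) + (1/8)(0.2080+0.1290) + (1/8)(0.3100+0.2080) + (1/8)(0.6110+0.3100) + (1/8)(1.0000+0.6110)
  = 0.0014 + 0.0068 + 0.0155 + 0.0263 + 0.0421 + 0.0648 + 0.1151 + 0.2014 = 0.4733
G = 1 − 0.4733 = 0.5268

0.527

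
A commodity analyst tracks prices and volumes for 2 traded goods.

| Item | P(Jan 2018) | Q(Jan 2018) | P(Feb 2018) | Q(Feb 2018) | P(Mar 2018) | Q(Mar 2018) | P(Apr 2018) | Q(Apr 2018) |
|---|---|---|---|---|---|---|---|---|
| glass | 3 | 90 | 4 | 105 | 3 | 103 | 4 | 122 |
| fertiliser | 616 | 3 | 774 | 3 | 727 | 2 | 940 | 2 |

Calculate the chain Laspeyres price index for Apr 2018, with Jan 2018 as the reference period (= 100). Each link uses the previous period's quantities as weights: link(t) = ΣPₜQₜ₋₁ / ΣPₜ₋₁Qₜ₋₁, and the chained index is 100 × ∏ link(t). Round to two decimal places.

149.86

Link Jan 2018→Feb 2018:
ΣP(Feb 2018)Q(Jan 2018) = 4×90 + 774×3 = 360 + 2322 = 2682
ΣP(Jan 2018)Q(Jan 2018) = 3×90 + 616×3 = 270 + 1848 = 2118
link = 2682/2118 = 1.266289
Link Feb 2018→Mar 2018:
ΣP(Mar 2018)Q(Feb 2018) = 3×105 + 727×3 = 315 + 2181 = 2496
ΣP(Feb 2018)Q(Feb 2018) = 4×105 + 774×3 = 420 + 2322 = 2742
link = 2496/2742 = 0.910284
Link Mar 2018→Apr 2018:
ΣP(Apr 2018)Q(Mar 2018) = 4×103 + 940×2 = 412 + 1880 = 2292
ΣP(Mar 2018)Q(Mar 2018) = 3×103 + 727×2 = 309 + 1454 = 1763
link = 2292/1763 = 1.300057
Chained index = 100 × 1.266289 × 0.910284 × 1.300057 = 149.8553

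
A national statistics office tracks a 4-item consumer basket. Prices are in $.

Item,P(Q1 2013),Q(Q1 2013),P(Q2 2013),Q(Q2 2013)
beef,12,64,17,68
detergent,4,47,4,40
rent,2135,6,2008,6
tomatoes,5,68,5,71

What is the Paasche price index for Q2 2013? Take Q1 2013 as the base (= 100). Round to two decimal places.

Paasche price index uses current-period quantities as weights.
ΣP(Q2 2013)·Q(Q2 2013) = 17×68 + 4×40 + 2008×6 + 5×71 = 1156 + 160 + 12048 + 355 = 13719
ΣP(Q1 2013)·Q(Q2 2013) = 12×68 + 4×40 + 2135×6 + 5×71 = 816 + 160 + 12810 + 355 = 14141
Index = 13719 / 14141 × 100 = 97.0158

97.02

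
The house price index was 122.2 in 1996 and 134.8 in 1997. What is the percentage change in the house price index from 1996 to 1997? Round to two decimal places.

Change = (134.8 − 122.2) / 122.2 × 100
       = 12.6 / 122.2 × 100 = 10.3110%

10.31%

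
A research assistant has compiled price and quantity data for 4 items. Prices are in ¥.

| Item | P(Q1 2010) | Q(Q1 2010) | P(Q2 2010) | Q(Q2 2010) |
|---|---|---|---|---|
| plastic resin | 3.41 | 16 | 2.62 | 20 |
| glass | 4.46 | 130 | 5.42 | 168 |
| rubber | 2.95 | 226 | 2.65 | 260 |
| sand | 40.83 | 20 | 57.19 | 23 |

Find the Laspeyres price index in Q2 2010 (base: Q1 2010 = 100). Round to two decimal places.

117.55

Laspeyres price index uses base-period quantities as weights.
ΣP(Q2 2010)·Q(Q1 2010) = 2.62×16 + 5.42×130 + 2.65×226 + 57.19×20 = 41.92 + 704.6 + 598.9 + 1143.8 = 2489.22
ΣP(Q1 2010)·Q(Q1 2010) = 3.41×16 + 4.46×130 + 2.95×226 + 40.83×20 = 54.56 + 579.8 + 666.7 + 816.6 = 2117.66
Index = 2489.22 / 2117.66 × 100 = 117.5458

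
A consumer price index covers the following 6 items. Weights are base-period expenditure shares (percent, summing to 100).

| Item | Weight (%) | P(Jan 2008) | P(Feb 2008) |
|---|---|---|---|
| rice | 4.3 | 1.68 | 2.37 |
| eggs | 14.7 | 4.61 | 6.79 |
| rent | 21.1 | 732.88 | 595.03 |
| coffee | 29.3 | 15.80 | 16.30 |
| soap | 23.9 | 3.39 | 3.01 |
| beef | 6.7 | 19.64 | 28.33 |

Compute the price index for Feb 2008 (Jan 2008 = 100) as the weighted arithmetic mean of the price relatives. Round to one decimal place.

rice: 4.3 × (2.37/1.68) = 4.3 × 1.410714 = 6.0661
eggs: 14.7 × (6.79/4.61) = 14.7 × 1.472885 = 21.6514
rent: 21.1 × (595.03/732.88) = 21.1 × 0.811906 = 17.1312
coffee: 29.3 × (16.30/15.80) = 29.3 × 1.031646 = 30.2272
soap: 23.9 × (3.01/3.39) = 23.9 × 0.887906 = 21.2209
beef: 6.7 × (28.33/19.64) = 6.7 × 1.442464 = 9.6645
Index = Σ wᵢ·(p₁ᵢ/p₀ᵢ) = 6.0661 + 21.6514 + 17.1312 + 30.2272 + 21.2209 + 9.6645 = 105.9614

106.0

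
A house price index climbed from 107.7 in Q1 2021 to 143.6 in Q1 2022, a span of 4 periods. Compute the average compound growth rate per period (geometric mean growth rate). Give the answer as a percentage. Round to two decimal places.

Growth factor = (143.6/107.7)^(1/4) = (1.333333)^(1/4) = 1.074570
Growth rate = 1.074570 − 1 = 0.074570 = 7.4570%

7.46%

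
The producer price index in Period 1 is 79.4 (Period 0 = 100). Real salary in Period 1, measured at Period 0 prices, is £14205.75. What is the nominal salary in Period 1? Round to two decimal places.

11279.37

Nominal = Real × (Index/100) = 14205.75 × (79.4/100)
        = 14205.75 × 0.794 = 11279.3655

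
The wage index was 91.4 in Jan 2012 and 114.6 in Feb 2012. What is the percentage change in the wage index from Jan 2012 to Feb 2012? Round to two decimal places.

Change = (114.6 − 91.4) / 91.4 × 100
       = 23.2 / 91.4 × 100 = 25.3829%

25.38%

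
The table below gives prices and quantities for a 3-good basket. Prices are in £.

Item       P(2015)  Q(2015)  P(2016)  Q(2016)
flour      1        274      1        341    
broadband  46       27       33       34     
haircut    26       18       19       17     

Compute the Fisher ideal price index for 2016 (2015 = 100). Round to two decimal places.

76.03

Laspeyres component (base-period weights):
ΣP(2016)Q(2015) = 1×274 + 33×27 + 19×18 = 274 + 891 + 342 = 1507
ΣP(2015)Q(2015) = 1×274 + 46×27 + 26×18 = 274 + 1242 + 468 = 1984
L = 1507 / 1984 × 100 = 75.9577
Paasche component (current-period weights):
ΣP(2016)Q(2016) = 1×341 + 33×34 + 19×17 = 341 + 1122 + 323 = 1786
ΣP(2015)Q(2016) = 1×341 + 46×34 + 26×17 = 341 + 1564 + 442 = 2347
P = 1786 / 2347 × 100 = 76.0971
Fisher = √(L × P) = √(75.9577 × 76.0971) = 76.0274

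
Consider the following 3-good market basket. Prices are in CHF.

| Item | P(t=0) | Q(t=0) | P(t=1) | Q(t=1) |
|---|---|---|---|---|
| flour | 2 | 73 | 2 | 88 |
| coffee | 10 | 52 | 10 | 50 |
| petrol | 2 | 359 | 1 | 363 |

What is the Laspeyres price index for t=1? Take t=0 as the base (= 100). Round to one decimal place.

Laspeyres price index uses base-period quantities as weights.
ΣP(t=1)·Q(t=0) = 2×73 + 10×52 + 1×359 = 146 + 520 + 359 = 1025
ΣP(t=0)·Q(t=0) = 2×73 + 10×52 + 2×359 = 146 + 520 + 718 = 1384
Index = 1025 / 1384 × 100 = 74.0607

74.1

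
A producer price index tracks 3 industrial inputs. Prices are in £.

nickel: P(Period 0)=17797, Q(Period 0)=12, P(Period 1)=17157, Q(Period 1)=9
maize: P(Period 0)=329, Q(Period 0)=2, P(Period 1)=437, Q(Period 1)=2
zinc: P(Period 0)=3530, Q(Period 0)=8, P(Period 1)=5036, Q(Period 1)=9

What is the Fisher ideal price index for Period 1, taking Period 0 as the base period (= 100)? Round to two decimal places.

103.02

Laspeyres component (base-period weights):
ΣP(Period 1)Q(Period 0) = 17157×12 + 437×2 + 5036×8 = 205884 + 874 + 40288 = 247046
ΣP(Period 0)Q(Period 0) = 17797×12 + 329×2 + 3530×8 = 213564 + 658 + 28240 = 242462
L = 247046 / 242462 × 100 = 101.8906
Paasche component (current-period weights):
ΣP(Period 1)Q(Period 1) = 17157×9 + 437×2 + 5036×9 = 154413 + 874 + 45324 = 200611
ΣP(Period 0)Q(Period 1) = 17797×9 + 329×2 + 3530×9 = 160173 + 658 + 31770 = 192601
P = 200611 / 192601 × 100 = 104.1589
Fisher = √(L × P) = √(101.8906 × 104.1589) = 103.0185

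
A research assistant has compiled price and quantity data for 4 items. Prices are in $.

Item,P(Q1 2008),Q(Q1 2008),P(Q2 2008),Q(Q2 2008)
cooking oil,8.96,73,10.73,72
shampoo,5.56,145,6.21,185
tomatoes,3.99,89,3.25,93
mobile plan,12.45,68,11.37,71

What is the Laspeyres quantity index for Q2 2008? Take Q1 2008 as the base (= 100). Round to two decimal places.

110.02

Laspeyres quantity index uses base-period prices as weights.
ΣP(Q1 2008)·Q(Q2 2008) = 8.96×72 + 5.56×185 + 3.99×93 + 12.45×71 = 645.12 + 1028.6 + 371.07 + 883.95 = 2928.74
ΣP(Q1 2008)·Q(Q1 2008) = 8.96×73 + 5.56×145 + 3.99×89 + 12.45×68 = 654.08 + 806.2 + 355.11 + 846.6 = 2661.99
Index = 2928.74 / 2661.99 × 100 = 110.0207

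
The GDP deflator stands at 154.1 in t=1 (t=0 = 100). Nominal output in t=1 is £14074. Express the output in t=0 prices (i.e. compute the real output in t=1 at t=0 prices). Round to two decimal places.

Real = Nominal ÷ (Index/100) = 14074 ÷ (154.1/100)
     = 14074 ÷ 1.541 = 9133.0305

9133.03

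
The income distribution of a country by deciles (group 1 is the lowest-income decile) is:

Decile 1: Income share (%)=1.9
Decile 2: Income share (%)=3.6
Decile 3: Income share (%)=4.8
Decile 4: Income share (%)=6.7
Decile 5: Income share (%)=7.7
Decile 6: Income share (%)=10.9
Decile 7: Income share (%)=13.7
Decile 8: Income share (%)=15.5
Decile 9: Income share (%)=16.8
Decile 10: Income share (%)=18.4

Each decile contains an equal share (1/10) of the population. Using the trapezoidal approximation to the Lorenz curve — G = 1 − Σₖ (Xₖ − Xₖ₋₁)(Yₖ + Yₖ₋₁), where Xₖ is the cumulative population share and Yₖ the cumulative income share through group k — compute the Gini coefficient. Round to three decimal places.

0.319

Cumulative income shares Yₖ: 0.0190, 0.0550, 0.1030, 0.1700, 0.2470, 0.3560, 0.4930, 0.6480, 0.8160, 1.0000
Σ (Xₖ−Xₖ₋₁)(Yₖ+Yₖ₋₁) = (1/10)(0.0190+0.0000) + (1/10)(0.0550+0.0190) + (1/10)(0.1030+0.0550) + (1/10)(0.1700+0.1030) + (1/10)(0.2470+0.1700) + (1/10)(0.3560+0.2470) + (1/10)(0.4930+0.3560) + (1/10)(0.6480+0.4930) + (1/10)(0.8160+0.6480) + (1/10)(1.0000+0.8160)
  = 0.0019 + 0.0074 + 0.0158 + 0.0273 + 0.0417 + 0.0603 + 0.0849 + 0.1141 + 0.1464 + 0.1816 = 0.6814
G = 1 − 0.6814 = 0.3186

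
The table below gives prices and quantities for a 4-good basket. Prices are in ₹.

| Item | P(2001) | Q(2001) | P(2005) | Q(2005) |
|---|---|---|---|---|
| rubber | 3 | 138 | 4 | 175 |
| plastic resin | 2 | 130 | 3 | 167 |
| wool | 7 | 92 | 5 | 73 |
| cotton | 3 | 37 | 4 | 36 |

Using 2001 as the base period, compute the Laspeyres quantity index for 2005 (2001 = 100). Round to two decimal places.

Laspeyres quantity index uses base-period prices as weights.
ΣP(2001)·Q(2005) = 3×175 + 2×167 + 7×73 + 3×36 = 525 + 334 + 511 + 108 = 1478
ΣP(2001)·Q(2001) = 3×138 + 2×130 + 7×92 + 3×37 = 414 + 260 + 644 + 111 = 1429
Index = 1478 / 1429 × 100 = 103.4290

103.43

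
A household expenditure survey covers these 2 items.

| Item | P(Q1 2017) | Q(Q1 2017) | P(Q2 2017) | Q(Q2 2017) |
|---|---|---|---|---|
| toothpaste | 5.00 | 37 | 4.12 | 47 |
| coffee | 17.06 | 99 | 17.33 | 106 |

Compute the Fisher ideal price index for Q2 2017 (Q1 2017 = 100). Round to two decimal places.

99.53

Laspeyres component (base-period weights):
ΣP(Q2 2017)Q(Q1 2017) = 4.12×37 + 17.33×99 = 152.44 + 1715.67 = 1868.11
ΣP(Q1 2017)Q(Q1 2017) = 5.00×37 + 17.06×99 = 185 + 1688.94 = 1873.94
L = 1868.11 / 1873.94 × 100 = 99.6889
Paasche component (current-period weights):
ΣP(Q2 2017)Q(Q2 2017) = 4.12×47 + 17.33×106 = 193.64 + 1836.98 = 2030.62
ΣP(Q1 2017)Q(Q2 2017) = 5.00×47 + 17.06×106 = 235 + 1808.36 = 2043.36
P = 2030.62 / 2043.36 × 100 = 99.3765
Fisher = √(L × P) = √(99.6889 × 99.3765) = 99.5326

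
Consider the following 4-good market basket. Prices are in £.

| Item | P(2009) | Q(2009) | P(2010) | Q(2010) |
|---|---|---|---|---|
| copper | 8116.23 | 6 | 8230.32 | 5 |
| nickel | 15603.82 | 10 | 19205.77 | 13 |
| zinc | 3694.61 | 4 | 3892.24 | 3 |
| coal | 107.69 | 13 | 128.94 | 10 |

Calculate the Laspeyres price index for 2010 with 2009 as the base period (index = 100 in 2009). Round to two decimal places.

Laspeyres price index uses base-period quantities as weights.
ΣP(2010)·Q(2009) = 8230.32×6 + 19205.77×10 + 3892.24×4 + 128.94×13 = 49381.92 + 192057.7 + 15568.96 + 1676.22 = 258684.8
ΣP(2009)·Q(2009) = 8116.23×6 + 15603.82×10 + 3694.61×4 + 107.69×13 = 48697.38 + 156038.2 + 14778.44 + 1399.97 = 220913.99
Index = 258684.8 / 220913.99 × 100 = 117.0975

117.10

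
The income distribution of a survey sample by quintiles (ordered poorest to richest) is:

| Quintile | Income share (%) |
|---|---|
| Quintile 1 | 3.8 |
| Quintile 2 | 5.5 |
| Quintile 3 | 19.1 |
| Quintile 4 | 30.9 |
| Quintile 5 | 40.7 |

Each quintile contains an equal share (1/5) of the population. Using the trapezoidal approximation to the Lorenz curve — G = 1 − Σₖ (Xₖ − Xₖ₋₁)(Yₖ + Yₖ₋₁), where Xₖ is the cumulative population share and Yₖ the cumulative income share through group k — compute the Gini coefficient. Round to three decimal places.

Cumulative income shares Yₖ: 0.0380, 0.0930, 0.2840, 0.5930, 1.0000
Σ (Xₖ−Xₖ₋₁)(Yₖ+Yₖ₋₁) = (1/5)(0.0380+0.0000) + (1/5)(0.0930+0.0380) + (1/5)(0.2840+0.0930) + (1/5)(0.5930+0.2840) + (1/5)(1.0000+0.5930)
  = 0.0076 + 0.0262 + 0.0754 + 0.1754 + 0.3186 = 0.6032
G = 1 − 0.6032 = 0.3968

0.397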